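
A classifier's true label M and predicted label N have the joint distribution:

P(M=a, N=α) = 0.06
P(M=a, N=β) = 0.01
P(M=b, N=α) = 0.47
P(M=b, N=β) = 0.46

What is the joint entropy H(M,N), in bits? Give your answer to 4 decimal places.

1.3373 bits

H(M,N) = −Σ p(x,y)·log₂ p(x,y) over all 4 cells.
  cell (a,α): −0.06·log₂0.06 = 0.24353
  cell (a,β): −0.01·log₂0.01 = 0.06644
  cell (b,α): −0.47·log₂0.47 = 0.51196
  cell (b,β): −0.46·log₂0.46 = 0.51534
Sum = 1.3373 bits.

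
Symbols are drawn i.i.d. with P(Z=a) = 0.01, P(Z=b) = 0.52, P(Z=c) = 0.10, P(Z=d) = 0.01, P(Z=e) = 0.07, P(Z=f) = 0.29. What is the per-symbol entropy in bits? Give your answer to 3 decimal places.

H(Z) = −Σ p·log₂ p.
  −(0.01)·log₂(0.01) = 0.0664
  −(0.52)·log₂(0.52) = 0.4906
  −(0.10)·log₂(0.10) = 0.3322
  −(0.01)·log₂(0.01) = 0.0664
  −(0.07)·log₂(0.07) = 0.2686
  −(0.29)·log₂(0.29) = 0.5179
Sum: 0.0664 + 0.4906 + 0.3322 + 0.0664 + 0.2686 + 0.5179 = 1.742 bits.

1.742 bits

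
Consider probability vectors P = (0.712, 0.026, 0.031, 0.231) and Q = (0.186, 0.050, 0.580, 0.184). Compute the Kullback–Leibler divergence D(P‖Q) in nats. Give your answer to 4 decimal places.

D(P‖Q) = Σ p·ln(p/q).
  0.712·ln(0.712/0.186) = 0.95574
  0.026·ln(0.026/0.050) = -0.01700
  0.031·ln(0.031/0.580) = -0.09080
  0.231·ln(0.231/0.184) = 0.05255
D(P‖Q) = 0.9005 nats.

0.9005 nats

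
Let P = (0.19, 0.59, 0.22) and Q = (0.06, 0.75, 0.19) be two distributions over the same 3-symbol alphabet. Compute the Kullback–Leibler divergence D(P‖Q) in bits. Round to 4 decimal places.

0.1583 bits

D(P‖Q) = Σ p·log₂(p/q).
  0.19·log₂(0.19/0.06) = 0.31596
  0.59·log₂(0.59/0.75) = -0.20424
  0.22·log₂(0.22/0.19) = 0.04653
D(P‖Q) = 0.1583 bits.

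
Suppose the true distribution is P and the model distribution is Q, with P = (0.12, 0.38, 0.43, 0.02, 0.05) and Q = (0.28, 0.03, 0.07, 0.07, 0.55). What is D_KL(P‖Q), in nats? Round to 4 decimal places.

1.4988 nats

D(P‖Q) = Σ p·ln(p/q).
  0.12·ln(0.12/0.28) = -0.10168
  0.38·ln(0.38/0.03) = 0.96481
  0.43·ln(0.43/0.07) = 0.78057
  0.02·ln(0.02/0.07) = -0.02506
  0.05·ln(0.05/0.55) = -0.11989
D(P‖Q) = 1.4988 nats.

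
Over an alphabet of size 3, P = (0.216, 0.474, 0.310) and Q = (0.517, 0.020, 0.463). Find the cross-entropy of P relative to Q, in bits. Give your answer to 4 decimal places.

3.2252 bits

H(P,Q) = −Σ p·log₂ q.
  −0.216·log₂(0.517) = 0.20558
  −0.474·log₂(0.020) = 2.67519
  −0.310·log₂(0.463) = 0.34438
H(P,Q) = 3.2252 bits.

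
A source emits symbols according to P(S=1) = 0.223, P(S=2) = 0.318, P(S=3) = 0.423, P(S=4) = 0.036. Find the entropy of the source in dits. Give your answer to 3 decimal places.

H(S) = −Σ p·log₁₀ p.
  −(0.223)·log₁₀(0.223) = 0.1453
  −(0.318)·log₁₀(0.318) = 0.1582
  −(0.423)·log₁₀(0.423) = 0.1581
  −(0.036)·log₁₀(0.036) = 0.0520
Sum: 0.1453 + 0.1582 + 0.1581 + 0.0520 = 0.514 dits.

0.514 dits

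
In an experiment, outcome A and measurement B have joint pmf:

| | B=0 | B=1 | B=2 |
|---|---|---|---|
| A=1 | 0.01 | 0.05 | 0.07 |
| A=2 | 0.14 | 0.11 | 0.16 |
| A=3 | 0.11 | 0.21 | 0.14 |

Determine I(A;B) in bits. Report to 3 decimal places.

Marginals: p(A) = (0.1300, 0.4100, 0.4600), p(B) = (0.2600, 0.3700, 0.3700).
I(A;B) = Σ p(x,y)·log₂[p(x,y)/(p(x)p(y))].
  (1,0): 0.01·log₂(0.2959) = -0.0176
  (1,1): 0.05·log₂(1.0395) = 0.0028
  (1,2): 0.07·log₂(1.4553) = 0.0379
  (2,0): 0.14·log₂(1.3133) = 0.0551
  (2,1): 0.11·log₂(0.7251) = -0.0510
  (2,2): 0.16·log₂(1.0547) = 0.0123
  (3,0): 0.11·log₂(0.9197) = -0.0133
  (3,1): 0.21·log₂(1.2338) = 0.0637
  (3,2): 0.14·log₂(0.8226) = -0.0395
Sum = 0.050 bits.

0.050 bits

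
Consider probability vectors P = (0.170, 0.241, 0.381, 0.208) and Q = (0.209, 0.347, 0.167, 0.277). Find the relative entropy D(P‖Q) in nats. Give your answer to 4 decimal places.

D(P‖Q) = Σ p·ln(p/q).
  0.170·ln(0.170/0.209) = -0.03511
  0.241·ln(0.241/0.347) = -0.08785
  0.381·ln(0.381/0.167) = 0.31425
  0.208·ln(0.208/0.277) = -0.05959
D(P‖Q) = 0.1317 nats.

0.1317 nats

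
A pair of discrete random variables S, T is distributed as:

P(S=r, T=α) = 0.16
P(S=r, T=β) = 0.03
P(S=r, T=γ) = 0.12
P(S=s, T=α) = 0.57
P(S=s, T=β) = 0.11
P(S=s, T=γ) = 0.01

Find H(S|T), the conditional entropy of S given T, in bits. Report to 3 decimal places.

Marginals: p(S) = (0.3100, 0.6900), p(T) = (0.7300, 0.1400, 0.1300).
H(S|T) = Σ p(T) · H(S|T=·).
  T=α: p=0.7300, H(S|T=α) = 0.7587
  T=β: p=0.1400, H(S|T=β) = 0.7496
  T=γ: p=0.1300, H(S|T=γ) = 0.3912
Weighted sum = 0.710 bits.

0.710 bits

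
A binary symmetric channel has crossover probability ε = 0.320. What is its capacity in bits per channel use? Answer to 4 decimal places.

0.0956 bits

Binary symmetric channel: C = 1 − h₂(ε) where h₂ is the binary entropy function.
h₂(0.320) = −0.320·log₂0.320 − 0.680·log₂0.680 = 0.9044.
C = 1 − 0.9044 = 0.0956 bits per channel use.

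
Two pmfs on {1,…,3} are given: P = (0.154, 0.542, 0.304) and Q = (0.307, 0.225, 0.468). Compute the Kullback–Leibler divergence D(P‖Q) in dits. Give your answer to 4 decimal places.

D(P‖Q) = Σ p·log₁₀(p/q).
  0.154·log₁₀(0.154/0.307) = -0.04614
  0.542·log₁₀(0.542/0.225) = 0.20694
  0.304·log₁₀(0.304/0.468) = -0.05696
D(P‖Q) = 0.1038 dits.

0.1038 dits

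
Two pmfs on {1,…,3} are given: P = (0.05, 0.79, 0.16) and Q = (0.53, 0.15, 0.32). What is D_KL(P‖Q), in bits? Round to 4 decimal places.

1.5632 bits

D(P‖Q) = Σ p·log₂(p/q).
  0.05·log₂(0.05/0.53) = -0.17030
  0.79·log₂(0.79/0.15) = 1.89354
  0.16·log₂(0.16/0.32) = -0.16000
D(P‖Q) = 1.5632 bits.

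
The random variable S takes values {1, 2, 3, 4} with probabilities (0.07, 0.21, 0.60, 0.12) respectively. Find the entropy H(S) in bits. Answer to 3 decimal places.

1.551 bits

H(S) = −Σ p·log₂ p.
  −(0.07)·log₂(0.07) = 0.2686
  −(0.21)·log₂(0.21) = 0.4728
  −(0.60)·log₂(0.60) = 0.4422
  −(0.12)·log₂(0.12) = 0.3671
Sum: 0.2686 + 0.4728 + 0.4422 + 0.3671 = 1.551 bits.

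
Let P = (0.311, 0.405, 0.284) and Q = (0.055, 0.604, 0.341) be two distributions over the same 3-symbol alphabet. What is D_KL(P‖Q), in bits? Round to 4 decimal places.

D(P‖Q) = Σ p·log₂(p/q).
  0.311·log₂(0.311/0.055) = 0.77732
  0.405·log₂(0.405/0.604) = -0.23353
  0.284·log₂(0.284/0.341) = -0.07494
D(P‖Q) = 0.4688 bits.

0.4688 bits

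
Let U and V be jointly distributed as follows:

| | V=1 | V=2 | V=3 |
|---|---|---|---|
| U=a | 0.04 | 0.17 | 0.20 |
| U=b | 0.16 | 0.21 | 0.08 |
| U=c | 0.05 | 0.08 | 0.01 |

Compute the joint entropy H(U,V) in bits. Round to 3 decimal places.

H(U,V) = −Σ p(x,y)·log₂ p(x,y) over all 9 cells.
  cell (a,1): −0.04·log₂0.04 = 0.1858
  cell (a,2): −0.17·log₂0.17 = 0.4346
  cell (a,3): −0.20·log₂0.20 = 0.4644
  cell (b,1): −0.16·log₂0.16 = 0.4230
  cell (b,2): −0.21·log₂0.21 = 0.4728
  cell (b,3): −0.08·log₂0.08 = 0.2915
  cell (c,1): −0.05·log₂0.05 = 0.2161
  cell (c,2): −0.08·log₂0.08 = 0.2915
  cell (c,3): −0.01·log₂0.01 = 0.0664
Sum = 2.846 bits.

2.846 bits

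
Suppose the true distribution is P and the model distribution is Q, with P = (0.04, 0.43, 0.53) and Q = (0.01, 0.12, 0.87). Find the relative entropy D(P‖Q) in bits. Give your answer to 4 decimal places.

0.4928 bits

D(P‖Q) = Σ p·log₂(p/q).
  0.04·log₂(0.04/0.01) = 0.08000
  0.43·log₂(0.43/0.12) = 0.79176
  0.53·log₂(0.53/0.87) = -0.37896
D(P‖Q) = 0.4928 bits.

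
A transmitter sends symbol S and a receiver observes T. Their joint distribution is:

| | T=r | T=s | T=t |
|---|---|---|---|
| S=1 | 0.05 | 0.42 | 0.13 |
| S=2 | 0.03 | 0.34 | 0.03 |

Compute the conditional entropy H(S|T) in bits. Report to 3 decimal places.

Marginals: p(S) = (0.6000, 0.4000), p(T) = (0.0800, 0.7600, 0.1600).
H(S|T) = Σ p(T) · H(S|T=·).
  T=r: p=0.0800, H(S|T=r) = 0.9544
  T=s: p=0.7600, H(S|T=s) = 0.9920
  T=t: p=0.1600, H(S|T=t) = 0.6962
Weighted sum = 0.942 bits.

0.942 bits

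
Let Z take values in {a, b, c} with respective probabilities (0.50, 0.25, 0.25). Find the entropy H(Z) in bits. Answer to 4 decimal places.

H(Z) = −Σ p·log₂ p.
  −(0.50)·log₂(0.50) = 0.50000
  −(0.25)·log₂(0.25) = 0.50000
  −(0.25)·log₂(0.25) = 0.50000
Sum: 0.50000 + 0.50000 + 0.50000 = 1.5000 bits.

1.5000 bits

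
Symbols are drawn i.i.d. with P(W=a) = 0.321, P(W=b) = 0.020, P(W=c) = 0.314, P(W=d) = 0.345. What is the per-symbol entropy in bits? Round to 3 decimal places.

1.694 bits

H(W) = −Σ p·log₂ p.
  −(0.321)·log₂(0.321) = 0.5262
  −(0.020)·log₂(0.020) = 0.1129
  −(0.314)·log₂(0.314) = 0.5247
  −(0.345)·log₂(0.345) = 0.5297
Sum: 0.5262 + 0.1129 + 0.5247 + 0.5297 = 1.694 bits.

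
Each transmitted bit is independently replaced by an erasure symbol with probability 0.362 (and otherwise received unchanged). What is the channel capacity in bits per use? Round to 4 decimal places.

0.6380 bits

Binary erasure channel: capacity C = 1 − ε.
C = 1 − 0.362 = 0.6380 bits per channel use.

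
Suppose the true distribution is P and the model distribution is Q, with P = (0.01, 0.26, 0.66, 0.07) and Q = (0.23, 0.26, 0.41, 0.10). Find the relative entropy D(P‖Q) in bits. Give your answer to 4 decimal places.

D(P‖Q) = Σ p·log₂(p/q).
  0.01·log₂(0.01/0.23) = -0.04524
  0.26·log₂(0.26/0.26) = 0.00000
  0.66·log₂(0.66/0.41) = 0.45332
  0.07·log₂(0.07/0.10) = -0.03602
D(P‖Q) = 0.3721 bits.

0.3721 bits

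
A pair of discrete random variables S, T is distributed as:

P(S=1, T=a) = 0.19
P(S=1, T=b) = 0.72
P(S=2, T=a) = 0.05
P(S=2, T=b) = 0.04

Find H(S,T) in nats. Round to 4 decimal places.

H(S,T) = −Σ p(x,y)·ln p(x,y) over all 4 cells.
  cell (1,a): −0.19·ln0.19 = 0.31554
  cell (1,b): −0.72·ln0.72 = 0.23652
  cell (2,a): −0.05·ln0.05 = 0.14979
  cell (2,b): −0.04·ln0.04 = 0.12876
Sum = 0.8306 nats.

0.8306 nats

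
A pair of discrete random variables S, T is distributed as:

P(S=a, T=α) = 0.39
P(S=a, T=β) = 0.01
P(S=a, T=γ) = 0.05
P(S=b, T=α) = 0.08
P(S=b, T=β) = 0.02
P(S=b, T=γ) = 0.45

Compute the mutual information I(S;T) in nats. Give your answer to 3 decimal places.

Marginals: p(S) = (0.4500, 0.5500), p(T) = (0.4700, 0.0300, 0.5000).
I(S;T) = H(S) + H(T) − H(S,T).
H(S) = 0.6881, H(T) = 0.8066, H(S,T) = 1.2027.
I(S;T) = 0.6881 + 0.8066 − 1.2027 = 0.292 nats.

0.292 nats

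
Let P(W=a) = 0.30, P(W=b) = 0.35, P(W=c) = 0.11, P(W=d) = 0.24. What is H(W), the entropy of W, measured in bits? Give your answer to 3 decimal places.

1.896 bits

H(W) = −Σ p·log₂ p.
  −(0.30)·log₂(0.30) = 0.5211
  −(0.35)·log₂(0.35) = 0.5301
  −(0.11)·log₂(0.11) = 0.3503
  −(0.24)·log₂(0.24) = 0.4941
Sum: 0.5211 + 0.5301 + 0.3503 + 0.4941 = 1.896 bits.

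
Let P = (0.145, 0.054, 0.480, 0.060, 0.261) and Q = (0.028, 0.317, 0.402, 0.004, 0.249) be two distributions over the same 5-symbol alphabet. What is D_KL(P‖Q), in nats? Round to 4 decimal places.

0.4028 nats

D(P‖Q) = Σ p·ln(p/q).
  0.145·ln(0.145/0.028) = 0.23846
  0.054·ln(0.054/0.317) = -0.09558
  0.480·ln(0.480/0.402) = 0.08512
  0.060·ln(0.060/0.004) = 0.16248
  0.261·ln(0.261/0.249) = 0.01228
D(P‖Q) = 0.4028 nats.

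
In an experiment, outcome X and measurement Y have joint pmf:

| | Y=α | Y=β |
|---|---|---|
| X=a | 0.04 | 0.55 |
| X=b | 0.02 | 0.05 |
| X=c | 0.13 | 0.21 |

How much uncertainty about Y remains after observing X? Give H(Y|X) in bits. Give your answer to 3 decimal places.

0.598 bits

Marginals: p(X) = (0.5900, 0.0700, 0.3400), p(Y) = (0.1900, 0.8100).
H(Y|X) = Σ p(X) · H(Y|X=·).
  X=a: p=0.5900, H(Y|X=a) = 0.3576
  X=b: p=0.0700, H(Y|X=b) = 0.8631
  X=c: p=0.3400, H(Y|X=c) = 0.9597
Weighted sum = 0.598 bits.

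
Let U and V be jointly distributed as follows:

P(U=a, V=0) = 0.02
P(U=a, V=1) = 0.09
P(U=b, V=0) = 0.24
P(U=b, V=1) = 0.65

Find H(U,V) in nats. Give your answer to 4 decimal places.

H(U,V) = −Σ p(x,y)·ln p(x,y) over all 4 cells.
  cell (a,0): −0.02·ln0.02 = 0.07824
  cell (a,1): −0.09·ln0.09 = 0.21672
  cell (b,0): −0.24·ln0.24 = 0.34251
  cell (b,1): −0.65·ln0.65 = 0.28001
Sum = 0.9175 nats.

0.9175 nats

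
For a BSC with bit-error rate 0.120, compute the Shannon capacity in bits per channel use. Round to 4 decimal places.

0.4706 bits

Binary symmetric channel: C = 1 − h₂(ε) where h₂ is the binary entropy function.
h₂(0.120) = −0.120·log₂0.120 − 0.880·log₂0.880 = 0.5294.
C = 1 − 0.5294 = 0.4706 bits per channel use.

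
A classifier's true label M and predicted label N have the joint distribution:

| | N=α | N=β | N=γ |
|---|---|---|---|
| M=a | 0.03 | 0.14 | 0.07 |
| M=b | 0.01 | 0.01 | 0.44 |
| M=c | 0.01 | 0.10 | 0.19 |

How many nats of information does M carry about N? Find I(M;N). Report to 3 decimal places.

Marginals: p(M) = (0.2400, 0.4600, 0.3000), p(N) = (0.0500, 0.2500, 0.7000).
I(M;N) = H(M) + H(N) − H(M,N).
H(M) = 1.0609, H(N) = 0.7460, H(M,N) = 1.6118.
I(M;N) = 1.0609 + 0.7460 − 1.6118 = 0.195 nats.

0.195 nats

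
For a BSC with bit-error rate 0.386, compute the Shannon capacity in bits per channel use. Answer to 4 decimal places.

Binary symmetric channel: C = 1 − h₂(ε) where h₂ is the binary entropy function.
h₂(0.386) = −0.386·log₂0.386 − 0.614·log₂0.614 = 0.9622.
C = 1 − 0.9622 = 0.0378 bits per channel use.

0.0378 bits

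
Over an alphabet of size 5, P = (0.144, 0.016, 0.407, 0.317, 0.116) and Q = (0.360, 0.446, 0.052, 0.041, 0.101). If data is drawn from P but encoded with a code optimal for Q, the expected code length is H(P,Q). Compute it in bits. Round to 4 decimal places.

H(P,Q) = −Σ p·log₂ q.
  −0.144·log₂(0.360) = 0.21225
  −0.016·log₂(0.446) = 0.01864
  −0.407·log₂(0.052) = 1.73600
  −0.317·log₂(0.041) = 1.46081
  −0.116·log₂(0.101) = 0.38368
H(P,Q) = 3.8114 bits.

3.8114 bits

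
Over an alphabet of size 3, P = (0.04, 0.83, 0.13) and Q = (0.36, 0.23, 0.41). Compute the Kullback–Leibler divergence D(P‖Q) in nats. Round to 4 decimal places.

0.8280 nats

D(P‖Q) = Σ p·ln(p/q).
  0.04·ln(0.04/0.36) = -0.08789
  0.83·ln(0.83/0.23) = 1.06518
  0.13·ln(0.13/0.41) = -0.14932
D(P‖Q) = 0.8280 nats.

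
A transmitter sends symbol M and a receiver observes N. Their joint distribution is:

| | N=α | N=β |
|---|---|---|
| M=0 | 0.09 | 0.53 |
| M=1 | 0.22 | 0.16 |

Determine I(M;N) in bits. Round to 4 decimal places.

0.1495 bits

Marginals: p(M) = (0.6200, 0.3800), p(N) = (0.3100, 0.6900).
I(M;N) = Σ p(x,y)·log₂[p(x,y)/(p(x)p(y))].
  (0,α): 0.09·log₂(0.4683) = -0.09852
  (0,β): 0.53·log₂(1.2389) = 0.16380
  (1,α): 0.22·log₂(1.8676) = 0.19826
  (1,β): 0.16·log₂(0.6102) = -0.11402
Sum = 0.1495 bits.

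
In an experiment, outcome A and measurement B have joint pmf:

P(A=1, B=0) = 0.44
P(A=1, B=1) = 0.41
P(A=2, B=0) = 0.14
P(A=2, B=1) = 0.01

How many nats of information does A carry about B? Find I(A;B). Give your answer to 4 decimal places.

0.0549 nats

Marginals: p(A) = (0.8500, 0.1500), p(B) = (0.5800, 0.4200).
I(A;B) = H(A) + H(B) − H(A,B).
H(A) = 0.4227, H(B) = 0.6803, H(A,B) = 1.0481.
I(A;B) = 0.4227 + 0.6803 − 1.0481 = 0.0549 nats.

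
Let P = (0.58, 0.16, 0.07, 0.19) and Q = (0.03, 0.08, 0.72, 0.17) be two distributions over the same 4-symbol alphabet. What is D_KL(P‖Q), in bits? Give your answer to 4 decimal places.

D(P‖Q) = Σ p·log₂(p/q).
  0.58·log₂(0.58/0.03) = 2.47835
  0.16·log₂(0.16/0.08) = 0.16000
  0.07·log₂(0.07/0.72) = -0.23538
  0.19·log₂(0.19/0.17) = 0.03049
D(P‖Q) = 2.4335 bits.

2.4335 bits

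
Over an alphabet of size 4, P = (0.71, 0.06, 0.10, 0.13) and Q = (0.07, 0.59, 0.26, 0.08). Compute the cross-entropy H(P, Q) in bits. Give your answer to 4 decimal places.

3.4376 bits

H(P,Q) = −Σ p·log₂ q.
  −0.71·log₂(0.07) = 2.72392
  −0.06·log₂(0.59) = 0.04567
  −0.10·log₂(0.26) = 0.19434
  −0.13·log₂(0.08) = 0.47370
H(P,Q) = 3.4376 bits.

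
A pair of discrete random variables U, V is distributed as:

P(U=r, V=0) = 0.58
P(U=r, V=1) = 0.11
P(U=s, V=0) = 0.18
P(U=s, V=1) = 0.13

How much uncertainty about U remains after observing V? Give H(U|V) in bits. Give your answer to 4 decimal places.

Marginals: p(U) = (0.6900, 0.3100), p(V) = (0.7600, 0.2400).
H(U|V) = Σ p(V) · H(U|V=·).
  V=0: p=0.7600, H(U|V=0) = 0.7897
  V=1: p=0.2400, H(U|V=1) = 0.9950
Weighted sum = 0.8390 bits.

0.8390 bits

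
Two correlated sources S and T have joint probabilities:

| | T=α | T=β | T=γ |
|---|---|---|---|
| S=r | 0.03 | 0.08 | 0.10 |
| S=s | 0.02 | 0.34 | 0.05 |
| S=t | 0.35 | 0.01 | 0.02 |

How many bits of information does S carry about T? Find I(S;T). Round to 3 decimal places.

0.675 bits

Marginals: p(S) = (0.2100, 0.4100, 0.3800), p(T) = (0.4000, 0.4300, 0.1700).
I(S;T) = H(S) + H(T) − H(S,T).
H(S) = 1.5307, H(T) = 1.4869, H(S,T) = 2.3430.
I(S;T) = 1.5307 + 1.4869 − 2.3430 = 0.675 bits.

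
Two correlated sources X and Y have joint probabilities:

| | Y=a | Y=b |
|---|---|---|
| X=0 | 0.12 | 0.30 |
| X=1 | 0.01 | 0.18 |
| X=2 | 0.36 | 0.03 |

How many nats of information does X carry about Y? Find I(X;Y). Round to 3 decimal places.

Marginals: p(X) = (0.4200, 0.1900, 0.3900), p(Y) = (0.4900, 0.5100).
I(X;Y) = H(X) + H(Y) − H(X,Y).
H(X) = 1.0471, H(Y) = 0.6929, H(X,Y) = 1.4433.
I(X;Y) = 1.0471 + 0.6929 − 1.4433 = 0.297 nats.

0.297 nats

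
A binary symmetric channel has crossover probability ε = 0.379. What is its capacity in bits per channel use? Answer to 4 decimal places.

Binary symmetric channel: C = 1 − h₂(ε) where h₂ is the binary entropy function.
h₂(0.379) = −0.379·log₂0.379 − 0.621·log₂0.621 = 0.9573.
C = 1 − 0.9573 = 0.0427 bits per channel use.

0.0427 bits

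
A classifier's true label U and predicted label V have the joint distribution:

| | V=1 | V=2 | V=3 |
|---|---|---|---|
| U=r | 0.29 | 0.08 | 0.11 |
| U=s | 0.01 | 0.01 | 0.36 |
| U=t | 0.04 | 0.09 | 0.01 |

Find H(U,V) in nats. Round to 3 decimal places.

1.655 nats

H(U,V) = −Σ p(x,y)·ln p(x,y) over all 9 cells.
  cell (r,1): −0.29·ln0.29 = 0.3590
  cell (r,2): −0.08·ln0.08 = 0.2021
  cell (r,3): −0.11·ln0.11 = 0.2428
  cell (s,1): −0.01·ln0.01 = 0.0461
  cell (s,2): −0.01·ln0.01 = 0.0461
  cell (s,3): −0.36·ln0.36 = 0.3678
  cell (t,1): −0.04·ln0.04 = 0.1288
  cell (t,2): −0.09·ln0.09 = 0.2167
  cell (t,3): −0.01·ln0.01 = 0.0461
Sum = 1.655 nats.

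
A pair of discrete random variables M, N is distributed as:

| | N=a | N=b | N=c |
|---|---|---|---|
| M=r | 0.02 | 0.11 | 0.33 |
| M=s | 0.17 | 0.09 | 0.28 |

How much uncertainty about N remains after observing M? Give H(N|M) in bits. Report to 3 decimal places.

Marginals: p(M) = (0.4600, 0.5400), p(N) = (0.1900, 0.2000, 0.6100).
H(N|M) = Σ p(M) · H(N|M=·).
  M=r: p=0.4600, H(N|M=r) = 1.0340
  M=s: p=0.5400, H(N|M=s) = 1.4471
Weighted sum = 1.257 bits.

1.257 bits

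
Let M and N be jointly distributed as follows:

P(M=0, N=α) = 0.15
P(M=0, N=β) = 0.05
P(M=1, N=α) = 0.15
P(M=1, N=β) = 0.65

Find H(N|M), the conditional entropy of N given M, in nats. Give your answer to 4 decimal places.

0.4985 nats

Chain rule: H(N|M) = H(M,N) − H(M).
Marginals: p(M) = (0.2000, 0.8000), p(N) = (0.3000, 0.7000).
H(M,N) = 0.9989 nats; H(M) = 0.5004 nats.
H(N|M) = 0.9989 − 0.5004 = 0.4985 nats.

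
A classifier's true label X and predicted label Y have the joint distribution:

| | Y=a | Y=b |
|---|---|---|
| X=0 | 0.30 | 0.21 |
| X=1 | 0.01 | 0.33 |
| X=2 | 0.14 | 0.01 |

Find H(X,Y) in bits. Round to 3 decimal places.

H(X,Y) = −Σ p(x,y)·log₂ p(x,y) over all 6 cells.
  cell (0,a): −0.30·log₂0.30 = 0.5211
  cell (0,b): −0.21·log₂0.21 = 0.4728
  cell (1,a): −0.01·log₂0.01 = 0.0664
  cell (1,b): −0.33·log₂0.33 = 0.5278
  cell (2,a): −0.14·log₂0.14 = 0.3971
  cell (2,b): −0.01·log₂0.01 = 0.0664
Sum = 2.052 bits.

2.052 bits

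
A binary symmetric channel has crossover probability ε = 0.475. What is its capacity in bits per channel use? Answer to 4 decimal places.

Binary symmetric channel: C = 1 − h₂(ε) where h₂ is the binary entropy function.
h₂(0.475) = −0.475·log₂0.475 − 0.525·log₂0.525 = 0.9982.
C = 1 − 0.9982 = 0.0018 bits per channel use.

0.0018 bits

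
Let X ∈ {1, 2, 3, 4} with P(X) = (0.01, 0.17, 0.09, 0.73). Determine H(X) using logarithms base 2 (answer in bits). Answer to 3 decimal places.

H(X) = −Σ p·log₂ p.
  −(0.01)·log₂(0.01) = 0.0664
  −(0.17)·log₂(0.17) = 0.4346
  −(0.09)·log₂(0.09) = 0.3127
  −(0.73)·log₂(0.73) = 0.3314
Sum: 0.0664 + 0.4346 + 0.3127 + 0.3314 = 1.145 bits.

1.145 bits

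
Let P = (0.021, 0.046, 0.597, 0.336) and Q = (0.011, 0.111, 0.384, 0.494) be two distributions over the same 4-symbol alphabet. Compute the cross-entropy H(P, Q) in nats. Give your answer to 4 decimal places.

1.0042 nats

H(P,Q) = −Σ p·ln q.
  −0.021·ln(0.011) = 0.09471
  −0.046·ln(0.111) = 0.10112
  −0.597·ln(0.384) = 0.57140
  −0.336·ln(0.494) = 0.23695
H(P,Q) = 1.0042 nats.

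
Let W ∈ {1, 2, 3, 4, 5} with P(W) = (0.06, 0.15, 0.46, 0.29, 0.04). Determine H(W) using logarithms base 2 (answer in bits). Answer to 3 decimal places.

H(W) = −Σ p·log₂ p.
  −(0.06)·log₂(0.06) = 0.2435
  −(0.15)·log₂(0.15) = 0.4105
  −(0.46)·log₂(0.46) = 0.5153
  −(0.29)·log₂(0.29) = 0.5179
  −(0.04)·log₂(0.04) = 0.1858
Sum: 0.2435 + 0.4105 + 0.5153 + 0.5179 + 0.1858 = 1.873 bits.

1.873 bits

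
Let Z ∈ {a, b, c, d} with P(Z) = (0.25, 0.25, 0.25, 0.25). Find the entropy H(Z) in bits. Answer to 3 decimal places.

H(Z) = −Σ p·log₂ p.
  −(0.25)·log₂(0.25) = 0.5000
  −(0.25)·log₂(0.25) = 0.5000
  −(0.25)·log₂(0.25) = 0.5000
  −(0.25)·log₂(0.25) = 0.5000
Sum: 0.5000 + 0.5000 + 0.5000 + 0.5000 = 2.000 bits.

2.000 bits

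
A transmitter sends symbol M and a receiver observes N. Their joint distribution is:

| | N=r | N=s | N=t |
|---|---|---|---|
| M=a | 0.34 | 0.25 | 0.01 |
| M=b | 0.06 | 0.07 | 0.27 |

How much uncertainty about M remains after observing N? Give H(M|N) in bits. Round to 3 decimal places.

Chain rule: H(M|N) = H(M,N) − H(N).
Marginals: p(M) = (0.6000, 0.4000), p(N) = (0.4000, 0.3200, 0.2800).
H(M,N) = 2.1177 bits; H(N) = 1.5690 bits.
H(M|N) = 2.1177 − 1.5690 = 0.549 bits.

0.549 bits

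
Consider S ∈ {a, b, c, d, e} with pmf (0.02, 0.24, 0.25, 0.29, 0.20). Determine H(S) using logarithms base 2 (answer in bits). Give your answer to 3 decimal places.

H(S) = −Σ p·log₂ p.
  −(0.02)·log₂(0.02) = 0.1129
  −(0.24)·log₂(0.24) = 0.4941
  −(0.25)·log₂(0.25) = 0.5000
  −(0.29)·log₂(0.29) = 0.5179
  −(0.20)·log₂(0.20) = 0.4644
Sum: 0.1129 + 0.4941 + 0.5000 + 0.5179 + 0.4644 = 2.089 bits.

2.089 bits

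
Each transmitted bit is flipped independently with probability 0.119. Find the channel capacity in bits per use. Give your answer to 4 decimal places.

Binary symmetric channel: C = 1 − h₂(ε) where h₂ is the binary entropy function.
h₂(0.119) = −0.119·log₂0.119 − 0.881·log₂0.881 = 0.5265.
C = 1 − 0.5265 = 0.4735 bits per channel use.

0.4735 bits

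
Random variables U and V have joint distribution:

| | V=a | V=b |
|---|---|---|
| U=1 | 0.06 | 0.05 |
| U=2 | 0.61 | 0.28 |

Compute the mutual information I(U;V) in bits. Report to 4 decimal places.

Marginals: p(U) = (0.1100, 0.8900), p(V) = (0.6700, 0.3300).
I(U;V) = Σ p(x,y)·log₂[p(x,y)/(p(x)p(y))].
  (1,a): 0.06·log₂(0.8141) = -0.01780
  (1,b): 0.05·log₂(1.3774) = 0.02310
  (2,a): 0.61·log₂(1.0230) = 0.01999
  (2,b): 0.28·log₂(0.9534) = -0.01930
Sum = 0.0060 bits.

0.0060 bits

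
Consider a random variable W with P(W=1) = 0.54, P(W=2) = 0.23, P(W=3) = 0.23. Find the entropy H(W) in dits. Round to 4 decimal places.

0.4381 dits

H(W) = −Σ p·log₁₀ p.
  −(0.54)·log₁₀(0.54) = 0.14451
  −(0.23)·log₁₀(0.23) = 0.14680
  −(0.23)·log₁₀(0.23) = 0.14680
Sum: 0.14451 + 0.14680 + 0.14680 = 0.4381 dits.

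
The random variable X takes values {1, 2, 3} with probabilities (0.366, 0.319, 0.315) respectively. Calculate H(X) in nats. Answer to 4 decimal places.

H(X) = −Σ p·ln p.
  −(0.366)·ln(0.366) = 0.36787
  −(0.319)·ln(0.319) = 0.36448
  −(0.315)·ln(0.315) = 0.36388
Sum: 0.36787 + 0.36448 + 0.36388 = 1.0962 nats.

1.0962 nats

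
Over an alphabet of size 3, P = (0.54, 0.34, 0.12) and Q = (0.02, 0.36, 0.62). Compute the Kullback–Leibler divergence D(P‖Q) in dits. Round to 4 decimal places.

D(P‖Q) = Σ p·log₁₀(p/q).
  0.54·log₁₀(0.54/0.02) = 0.77294
  0.34·log₁₀(0.34/0.36) = -0.00844
  0.12·log₁₀(0.12/0.62) = -0.08559
D(P‖Q) = 0.6789 dits.

0.6789 dits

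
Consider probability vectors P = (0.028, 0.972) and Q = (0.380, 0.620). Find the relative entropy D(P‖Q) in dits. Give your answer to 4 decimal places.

0.1581 dits

D(P‖Q) = Σ p·log₁₀(p/q).
  0.028·log₁₀(0.028/0.380) = -0.03171
  0.972·log₁₀(0.972/0.620) = 0.18981
D(P‖Q) = 0.1581 dits.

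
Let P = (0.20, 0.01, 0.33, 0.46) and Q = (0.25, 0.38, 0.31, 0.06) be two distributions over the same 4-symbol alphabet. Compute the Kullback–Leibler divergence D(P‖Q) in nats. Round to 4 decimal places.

D(P‖Q) = Σ p·ln(p/q).
  0.20·ln(0.20/0.25) = -0.04463
  0.01·ln(0.01/0.38) = -0.03638
  0.33·ln(0.33/0.31) = 0.02063
  0.46·ln(0.46/0.06) = 0.93697
D(P‖Q) = 0.8766 nats.

0.8766 nats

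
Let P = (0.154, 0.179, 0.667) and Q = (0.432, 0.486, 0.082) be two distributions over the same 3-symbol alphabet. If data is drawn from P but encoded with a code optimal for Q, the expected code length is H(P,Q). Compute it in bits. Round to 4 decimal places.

H(P,Q) = −Σ p·log₂ q.
  −0.154·log₂(0.432) = 0.18648
  −0.179·log₂(0.486) = 0.18633
  −0.667·log₂(0.082) = 2.40669
H(P,Q) = 2.7795 bits.

2.7795 bits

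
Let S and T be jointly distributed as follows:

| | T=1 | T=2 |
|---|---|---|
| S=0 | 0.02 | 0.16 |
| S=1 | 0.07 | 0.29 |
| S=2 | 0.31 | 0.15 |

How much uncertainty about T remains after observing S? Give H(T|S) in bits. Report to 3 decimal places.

Marginals: p(S) = (0.1800, 0.3600, 0.4600), p(T) = (0.4000, 0.6000).
H(T|S) = Σ p(S) · H(T|S=·).
  S=0: p=0.1800, H(T|S=0) = 0.5033
  S=1: p=0.3600, H(T|S=1) = 0.7107
  S=2: p=0.4600, H(T|S=2) = 0.9109
Weighted sum = 0.765 bits.

0.765 bits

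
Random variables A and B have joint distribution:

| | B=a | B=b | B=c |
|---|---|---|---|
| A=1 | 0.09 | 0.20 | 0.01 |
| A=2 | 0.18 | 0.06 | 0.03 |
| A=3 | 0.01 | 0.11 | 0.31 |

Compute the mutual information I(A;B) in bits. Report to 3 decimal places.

0.505 bits

Marginals: p(A) = (0.3000, 0.2700, 0.4300), p(B) = (0.2800, 0.3700, 0.3500).
I(A;B) = H(A) + H(B) − H(A,B).
H(A) = 1.5547, H(B) = 1.5751, H(A,B) = 2.6246.
I(A;B) = 1.5547 + 1.5751 − 2.6246 = 0.505 bits.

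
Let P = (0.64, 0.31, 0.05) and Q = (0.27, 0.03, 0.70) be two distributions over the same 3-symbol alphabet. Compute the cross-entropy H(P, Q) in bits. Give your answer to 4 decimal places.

2.8029 bits

H(P,Q) = −Σ p·log₂ q.
  −0.64·log₂(0.27) = 1.20894
  −0.31·log₂(0.03) = 1.56826
  −0.05·log₂(0.70) = 0.02573
H(P,Q) = 2.8029 bits.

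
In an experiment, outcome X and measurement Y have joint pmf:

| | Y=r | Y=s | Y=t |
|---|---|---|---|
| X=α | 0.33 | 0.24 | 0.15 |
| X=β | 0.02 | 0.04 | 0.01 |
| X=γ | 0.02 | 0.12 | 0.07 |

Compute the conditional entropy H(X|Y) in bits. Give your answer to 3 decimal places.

0.999 bits

Marginals: p(X) = (0.7200, 0.0700, 0.2100), p(Y) = (0.3700, 0.4000, 0.2300).
H(X|Y) = Σ p(Y) · H(X|Y=·).
  Y=r: p=0.3700, H(X|Y=r) = 0.6023
  Y=s: p=0.4000, H(X|Y=s) = 1.2955
  Y=t: p=0.2300, H(X|Y=t) = 1.1212
Weighted sum = 0.999 bits.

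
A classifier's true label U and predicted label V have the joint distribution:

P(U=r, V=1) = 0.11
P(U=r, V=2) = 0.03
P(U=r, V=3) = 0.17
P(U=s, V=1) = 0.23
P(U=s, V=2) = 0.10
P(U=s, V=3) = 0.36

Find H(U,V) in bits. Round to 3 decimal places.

H(U,V) = −Σ p(x,y)·log₂ p(x,y) over all 6 cells.
  cell (r,1): −0.11·log₂0.11 = 0.3503
  cell (r,2): −0.03·log₂0.03 = 0.1518
  cell (r,3): −0.17·log₂0.17 = 0.4346
  cell (s,1): −0.23·log₂0.23 = 0.4877
  cell (s,2): −0.10·log₂0.10 = 0.3322
  cell (s,3): −0.36·log₂0.36 = 0.5306
Sum = 2.287 bits.

2.287 bits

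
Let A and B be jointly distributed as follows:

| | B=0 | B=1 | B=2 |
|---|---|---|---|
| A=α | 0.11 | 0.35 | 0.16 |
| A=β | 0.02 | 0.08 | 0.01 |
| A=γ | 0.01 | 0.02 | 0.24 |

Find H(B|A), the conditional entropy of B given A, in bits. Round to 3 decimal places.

1.160 bits

Chain rule: H(B|A) = H(A,B) − H(A).
Marginals: p(A) = (0.6200, 0.1100, 0.2700), p(B) = (0.1400, 0.4500, 0.4100).
H(A,B) = 2.4477 bits; H(A) = 1.2879 bits.
H(B|A) = 2.4477 − 1.2879 = 1.160 bits.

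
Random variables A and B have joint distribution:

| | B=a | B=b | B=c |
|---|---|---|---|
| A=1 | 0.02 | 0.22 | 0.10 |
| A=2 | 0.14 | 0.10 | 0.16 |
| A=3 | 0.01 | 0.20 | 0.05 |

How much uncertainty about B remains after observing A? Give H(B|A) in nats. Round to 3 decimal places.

Marginals: p(A) = (0.3400, 0.4000, 0.2600), p(B) = (0.1700, 0.5200, 0.3100).
H(B|A) = Σ p(A) · H(B|A=·).
  A=1: p=0.3400, H(B|A=1) = 0.8083
  A=2: p=0.4000, H(B|A=2) = 1.0805
  A=3: p=0.2600, H(B|A=3) = 0.6442
Weighted sum = 0.875 nats.

0.875 nats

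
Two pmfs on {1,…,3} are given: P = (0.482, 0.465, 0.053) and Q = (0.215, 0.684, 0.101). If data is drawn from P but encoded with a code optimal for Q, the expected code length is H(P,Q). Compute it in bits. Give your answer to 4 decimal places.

1.4990 bits

H(P,Q) = −Σ p·log₂ q.
  −0.482·log₂(0.215) = 1.06888
  −0.465·log₂(0.684) = 0.25479
  −0.053·log₂(0.101) = 0.17530
H(P,Q) = 1.4990 bits.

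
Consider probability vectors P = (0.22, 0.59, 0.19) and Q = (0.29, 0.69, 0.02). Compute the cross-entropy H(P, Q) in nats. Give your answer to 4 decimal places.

1.2345 nats

H(P,Q) = −Σ p·ln q.
  −0.22·ln(0.29) = 0.27233
  −0.59·ln(0.69) = 0.21893
  −0.19·ln(0.02) = 0.74328
H(P,Q) = 1.2345 nats.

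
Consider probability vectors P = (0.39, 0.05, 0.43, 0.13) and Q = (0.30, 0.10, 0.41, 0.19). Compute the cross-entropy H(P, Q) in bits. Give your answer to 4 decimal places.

1.7081 bits

H(P,Q) = −Σ p·log₂ q.
  −0.39·log₂(0.30) = 0.67742
  −0.05·log₂(0.10) = 0.16610
  −0.43·log₂(0.41) = 0.55311
  −0.13·log₂(0.19) = 0.31147
H(P,Q) = 1.7081 bits.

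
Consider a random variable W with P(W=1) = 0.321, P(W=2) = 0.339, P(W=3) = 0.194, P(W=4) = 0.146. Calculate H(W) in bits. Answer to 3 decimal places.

1.920 bits

H(W) = −Σ p·log₂ p.
  −(0.321)·log₂(0.321) = 0.5262
  −(0.339)·log₂(0.339) = 0.5291
  −(0.194)·log₂(0.194) = 0.4590
  −(0.146)·log₂(0.146) = 0.4053
Sum: 0.5262 + 0.5291 + 0.4590 + 0.4053 = 1.920 bits.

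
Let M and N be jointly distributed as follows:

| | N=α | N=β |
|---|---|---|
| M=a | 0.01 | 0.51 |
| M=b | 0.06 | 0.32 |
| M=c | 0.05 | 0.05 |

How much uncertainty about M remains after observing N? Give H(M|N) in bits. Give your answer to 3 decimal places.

1.234 bits

Chain rule: H(M|N) = H(M,N) − H(N).
Marginals: p(M) = (0.5200, 0.3800, 0.1000), p(N) = (0.1200, 0.8800).
H(M,N) = 1.7636 bits; H(N) = 0.5294 bits.
H(M|N) = 1.7636 − 0.5294 = 1.234 bits.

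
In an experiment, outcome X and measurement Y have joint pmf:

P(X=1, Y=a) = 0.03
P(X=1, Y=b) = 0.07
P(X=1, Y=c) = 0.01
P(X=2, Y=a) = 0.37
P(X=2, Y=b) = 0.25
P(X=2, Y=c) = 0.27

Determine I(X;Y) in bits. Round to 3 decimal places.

Marginals: p(X) = (0.1100, 0.8900), p(Y) = (0.4000, 0.3200, 0.2800).
I(X;Y) = H(X) + H(Y) − H(X,Y).
H(X) = 0.4999, H(Y) = 1.5690, H(X,Y) = 2.0275.
I(X;Y) = 0.4999 + 1.5690 − 2.0275 = 0.041 bits.

0.041 bits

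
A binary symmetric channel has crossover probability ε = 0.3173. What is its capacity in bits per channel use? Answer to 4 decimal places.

0.0986 bits

Binary symmetric channel: C = 1 − h₂(ε) where h₂ is the binary entropy function.
h₂(0.3173) = −0.3173·log₂0.3173 − 0.6827·log₂0.6827 = 0.9014.
C = 1 − 0.9014 = 0.0986 bits per channel use.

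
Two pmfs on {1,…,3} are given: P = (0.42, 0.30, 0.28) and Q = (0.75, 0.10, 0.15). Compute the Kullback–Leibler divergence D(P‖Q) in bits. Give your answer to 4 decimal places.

D(P‖Q) = Σ p·log₂(p/q).
  0.42·log₂(0.42/0.75) = -0.35133
  0.30·log₂(0.30/0.10) = 0.47549
  0.28·log₂(0.28/0.15) = 0.25213
D(P‖Q) = 0.3763 bits.

0.3763 bits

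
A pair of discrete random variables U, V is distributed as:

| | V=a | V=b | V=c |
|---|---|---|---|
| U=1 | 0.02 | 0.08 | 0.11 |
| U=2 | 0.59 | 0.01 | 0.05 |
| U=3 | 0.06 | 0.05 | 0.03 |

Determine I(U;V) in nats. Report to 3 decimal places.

Marginals: p(U) = (0.2100, 0.6500, 0.1400), p(V) = (0.6700, 0.1400, 0.1900).
I(U;V) = Σ p(x,y)·ln[p(x,y)/(p(x)p(y))].
  (1,a): 0.02·ln(0.1421) = -0.0390
  (1,b): 0.08·ln(2.7211) = 0.0801
  (1,c): 0.11·ln(2.7569) = 0.1116
  (2,a): 0.59·ln(1.3548) = 0.1791
  (2,b): 0.01·ln(0.1099) = -0.0221
  (2,c): 0.05·ln(0.4049) = -0.0452
  (3,a): 0.06·ln(0.6397) = -0.0268
  (3,b): 0.05·ln(2.5510) = 0.0468
  (3,c): 0.03·ln(1.1278) = 0.0036
Sum = 0.288 nats.

0.288 nats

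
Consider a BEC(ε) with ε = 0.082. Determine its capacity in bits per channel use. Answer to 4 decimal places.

Binary erasure channel: capacity C = 1 − ε.
C = 1 − 0.082 = 0.9180 bits per channel use.

0.9180 bits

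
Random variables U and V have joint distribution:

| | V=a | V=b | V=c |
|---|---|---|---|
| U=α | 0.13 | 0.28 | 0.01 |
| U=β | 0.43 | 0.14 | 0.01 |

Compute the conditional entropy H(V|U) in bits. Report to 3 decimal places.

Marginals: p(U) = (0.4200, 0.5800), p(V) = (0.5600, 0.4200, 0.0200).
H(V|U) = Σ p(U) · H(V|U=·).
  U=α: p=0.4200, H(V|U=α) = 1.0420
  U=β: p=0.5800, H(V|U=β) = 0.9160
Weighted sum = 0.969 bits.

0.969 bits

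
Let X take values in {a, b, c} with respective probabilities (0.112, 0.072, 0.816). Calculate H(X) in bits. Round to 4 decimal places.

H(X) = −Σ p·log₂ p.
  −(0.112)·log₂(0.112) = 0.35374
  −(0.072)·log₂(0.072) = 0.27330
  −(0.816)·log₂(0.816) = 0.23938
Sum: 0.35374 + 0.27330 + 0.23938 = 0.8664 bits.

0.8664 bits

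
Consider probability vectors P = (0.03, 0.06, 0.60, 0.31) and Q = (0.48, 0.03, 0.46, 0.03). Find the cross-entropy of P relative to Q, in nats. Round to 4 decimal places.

H(P,Q) = −Σ p·ln q.
  −0.03·ln(0.48) = 0.02202
  −0.06·ln(0.03) = 0.21039
  −0.60·ln(0.46) = 0.46592
  −0.31·ln(0.03) = 1.08703
H(P,Q) = 1.7854 nats.

1.7854 nats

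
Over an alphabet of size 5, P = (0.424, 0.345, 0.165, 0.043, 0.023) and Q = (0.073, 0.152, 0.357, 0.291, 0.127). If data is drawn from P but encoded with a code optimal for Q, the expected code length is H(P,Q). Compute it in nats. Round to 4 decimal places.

H(P,Q) = −Σ p·ln q.
  −0.424·ln(0.073) = 1.10973
  −0.345·ln(0.152) = 0.64994
  −0.165·ln(0.357) = 0.16995
  −0.043·ln(0.291) = 0.05308
  −0.023·ln(0.127) = 0.04746
H(P,Q) = 2.0302 nats.

2.0302 nats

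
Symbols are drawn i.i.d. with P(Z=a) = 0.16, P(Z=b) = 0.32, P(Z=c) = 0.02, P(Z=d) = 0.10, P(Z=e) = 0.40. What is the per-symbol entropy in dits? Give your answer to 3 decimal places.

0.579 dits

H(Z) = −Σ p·log₁₀ p.
  −(0.16)·log₁₀(0.16) = 0.1273
  −(0.32)·log₁₀(0.32) = 0.1584
  −(0.02)·log₁₀(0.02) = 0.0340
  −(0.10)·log₁₀(0.10) = 0.1000
  −(0.40)·log₁₀(0.40) = 0.1592
Sum: 0.1273 + 0.1584 + 0.0340 + 0.1000 + 0.1592 = 0.579 dits.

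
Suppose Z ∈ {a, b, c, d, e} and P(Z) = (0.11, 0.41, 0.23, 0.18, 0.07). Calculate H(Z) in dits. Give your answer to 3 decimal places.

0.626 dits

H(Z) = −Σ p·log₁₀ p.
  −(0.11)·log₁₀(0.11) = 0.1054
  −(0.41)·log₁₀(0.41) = 0.1588
  −(0.23)·log₁₀(0.23) = 0.1468
  −(0.18)·log₁₀(0.18) = 0.1341
  −(0.07)·log₁₀(0.07) = 0.0808
Sum: 0.1054 + 0.1588 + 0.1468 + 0.1341 + 0.0808 = 0.626 dits.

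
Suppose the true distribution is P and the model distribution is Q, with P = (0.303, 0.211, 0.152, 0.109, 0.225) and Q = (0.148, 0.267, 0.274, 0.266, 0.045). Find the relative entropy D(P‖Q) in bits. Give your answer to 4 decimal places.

D(P‖Q) = Σ p·log₂(p/q).
  0.303·log₂(0.303/0.148) = 0.31322
  0.211·log₂(0.211/0.267) = -0.07165
  0.152·log₂(0.152/0.274) = -0.12922
  0.109·log₂(0.109/0.266) = -0.14029
  0.225·log₂(0.225/0.045) = 0.52243
D(P‖Q) = 0.4945 bits.

0.4945 bits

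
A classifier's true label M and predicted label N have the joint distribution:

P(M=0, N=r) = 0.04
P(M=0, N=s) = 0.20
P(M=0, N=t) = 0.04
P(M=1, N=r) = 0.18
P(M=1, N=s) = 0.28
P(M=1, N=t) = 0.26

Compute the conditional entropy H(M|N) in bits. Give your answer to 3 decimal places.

0.791 bits

Marginals: p(M) = (0.2800, 0.7200), p(N) = (0.2200, 0.4800, 0.3000).
H(M|N) = Σ p(N) · H(M|N=·).
  N=r: p=0.2200, H(M|N=r) = 0.6840
  N=s: p=0.4800, H(M|N=s) = 0.9799
  N=t: p=0.3000, H(M|N=t) = 0.5665
Weighted sum = 0.791 bits.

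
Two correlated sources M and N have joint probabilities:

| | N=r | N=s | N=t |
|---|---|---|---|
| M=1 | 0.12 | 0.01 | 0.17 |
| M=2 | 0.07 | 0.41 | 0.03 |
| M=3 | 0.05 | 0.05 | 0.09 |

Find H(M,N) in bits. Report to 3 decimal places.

H(M,N) = −Σ p(x,y)·log₂ p(x,y) over all 9 cells.
  cell (1,r): −0.12·log₂0.12 = 0.3671
  cell (1,s): −0.01·log₂0.01 = 0.0664
  cell (1,t): −0.17·log₂0.17 = 0.4346
  cell (2,r): −0.07·log₂0.07 = 0.2686
  cell (2,s): −0.41·log₂0.41 = 0.5274
  cell (2,t): −0.03·log₂0.03 = 0.1518
  cell (3,r): −0.05·log₂0.05 = 0.2161
  cell (3,s): −0.05·log₂0.05 = 0.2161
  cell (3,t): −0.09·log₂0.09 = 0.3127
Sum = 2.561 bits.

2.561 bits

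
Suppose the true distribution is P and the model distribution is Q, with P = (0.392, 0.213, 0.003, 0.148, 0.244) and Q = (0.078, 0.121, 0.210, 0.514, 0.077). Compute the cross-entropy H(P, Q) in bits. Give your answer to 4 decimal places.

3.1431 bits

H(P,Q) = −Σ p·log₂ q.
  −0.392·log₂(0.078) = 1.44271
  −0.213·log₂(0.121) = 0.64899
  −0.003·log₂(0.210) = 0.00675
  −0.148·log₂(0.514) = 0.14210
  −0.244·log₂(0.077) = 0.90256
H(P,Q) = 3.1431 bits.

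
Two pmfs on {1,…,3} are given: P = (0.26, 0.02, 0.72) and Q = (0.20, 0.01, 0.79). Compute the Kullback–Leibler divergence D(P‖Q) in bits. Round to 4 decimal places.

0.0220 bits

D(P‖Q) = Σ p·log₂(p/q).
  0.26·log₂(0.26/0.20) = 0.09841
  0.02·log₂(0.02/0.01) = 0.02000
  0.72·log₂(0.72/0.79) = -0.09638
D(P‖Q) = 0.0220 bits.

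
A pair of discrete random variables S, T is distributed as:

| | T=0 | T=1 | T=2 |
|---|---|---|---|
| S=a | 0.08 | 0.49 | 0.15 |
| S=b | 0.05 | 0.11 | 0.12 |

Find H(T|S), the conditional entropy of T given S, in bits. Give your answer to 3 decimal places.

Marginals: p(S) = (0.7200, 0.2800), p(T) = (0.1300, 0.6000, 0.2700).
H(T|S) = Σ p(S) · H(T|S=·).
  S=a: p=0.7200, H(T|S=a) = 1.2015
  S=b: p=0.2800, H(T|S=b) = 1.4972
Weighted sum = 1.284 bits.

1.284 bits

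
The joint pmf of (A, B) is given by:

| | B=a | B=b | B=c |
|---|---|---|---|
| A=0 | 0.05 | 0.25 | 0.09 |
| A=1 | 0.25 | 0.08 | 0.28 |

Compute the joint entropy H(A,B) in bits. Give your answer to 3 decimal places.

2.334 bits

H(A,B) = −Σ p(x,y)·log₂ p(x,y) over all 6 cells.
  cell (0,a): −0.05·log₂0.05 = 0.2161
  cell (0,b): −0.25·log₂0.25 = 0.5000
  cell (0,c): −0.09·log₂0.09 = 0.3127
  cell (1,a): −0.25·log₂0.25 = 0.5000
  cell (1,b): −0.08·log₂0.08 = 0.2915
  cell (1,c): −0.28·log₂0.28 = 0.5142
Sum = 2.334 bits.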